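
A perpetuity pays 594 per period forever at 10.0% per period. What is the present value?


PV = PMT / i
= 594 / 0.1
= 5940.0


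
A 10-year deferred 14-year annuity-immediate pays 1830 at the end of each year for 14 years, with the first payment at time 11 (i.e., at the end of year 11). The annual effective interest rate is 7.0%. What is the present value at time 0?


PV at time 10 of the 14-year annuity-immediate:
a_n = 1830 * (1-(1+0.07)^(-14))/0.07 = 16004.2064
Discount back 10 years to time 0:
PV = 16004.2064 * (1+0.07)^(-10)
= 16004.2064 * 0.508349
= 8135.727


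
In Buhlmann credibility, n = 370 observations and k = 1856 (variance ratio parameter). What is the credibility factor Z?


Z = n / (n + k)
= 370 / (370 + 1856)
= 370 / 2226
= 0.1662


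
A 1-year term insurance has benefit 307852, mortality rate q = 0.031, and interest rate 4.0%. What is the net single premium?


NSP = benefit * q * v
v = 1/(1+i) = 0.961538
NSP = 307852 * 0.031 * 0.961538
= 9176.3577


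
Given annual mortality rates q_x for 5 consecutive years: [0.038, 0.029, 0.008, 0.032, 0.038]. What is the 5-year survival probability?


p_k = 1 - q_k for each year
Survival = product of (1 - q_k)
= 0.962 * 0.971 * 0.992 * 0.968 * 0.962
= 0.8629


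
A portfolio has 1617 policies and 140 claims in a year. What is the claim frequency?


frequency = claims / policies
= 140 / 1617
= 0.0866


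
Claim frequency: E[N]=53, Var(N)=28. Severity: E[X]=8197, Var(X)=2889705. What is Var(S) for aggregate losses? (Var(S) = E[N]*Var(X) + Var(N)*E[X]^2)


Var(S) = E[N]*Var(X) + Var(N)*E[X]^2
= 53*2889705 + 28*8197^2
= 153154365 + 1881342652
= 2.0345e+09


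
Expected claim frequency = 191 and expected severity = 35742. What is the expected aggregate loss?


E[S] = E[N] * E[X]
= 191 * 35742
= 6.8267e+06


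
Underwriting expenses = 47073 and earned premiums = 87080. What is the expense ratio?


Expense ratio = expenses / premiums
= 47073 / 87080
= 0.5406


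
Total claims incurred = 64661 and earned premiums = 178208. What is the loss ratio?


Loss ratio = claims / premiums
= 64661 / 178208
= 0.3628


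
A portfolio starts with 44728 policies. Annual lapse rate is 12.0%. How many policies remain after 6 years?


remaining = initial * (1 - lapse)^years
= 44728 * (1 - 0.12)^6
= 44728 * 0.464404
= 20771.866


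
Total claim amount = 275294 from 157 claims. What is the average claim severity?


severity = total / number
= 275294 / 157
= 1753.465


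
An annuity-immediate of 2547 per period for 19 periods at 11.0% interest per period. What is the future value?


FV = PMT * ((1+i)^n - 1) / i
= 2547 * ((1.11)^19 - 1) / 0.11
= 2547 * (7.263344 - 1) / 0.11
= 145024.877


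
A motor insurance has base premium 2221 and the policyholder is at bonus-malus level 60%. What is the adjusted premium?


adjusted = base * BM_level / 100
= 2221 * 60 / 100
= 2221 * 0.6
= 1332.6


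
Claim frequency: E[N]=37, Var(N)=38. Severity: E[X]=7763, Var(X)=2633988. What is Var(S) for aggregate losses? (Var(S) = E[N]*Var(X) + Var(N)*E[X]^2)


Var(S) = E[N]*Var(X) + Var(N)*E[X]^2
= 37*2633988 + 38*7763^2
= 97457556 + 2290038422
= 2.3875e+09


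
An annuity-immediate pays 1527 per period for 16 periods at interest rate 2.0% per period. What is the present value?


PV = PMT * (1 - (1+i)^(-n)) / i
= 1527 * (1 - (1+0.02)^(-16)) / 0.02
= 1527 * (1 - 0.728446) / 0.02
= 1527 * 13.577709
= 20733.1621


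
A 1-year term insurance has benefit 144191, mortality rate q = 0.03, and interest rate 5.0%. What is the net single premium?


NSP = benefit * q * v
v = 1/(1+i) = 0.952381
NSP = 144191 * 0.03 * 0.952381
= 4119.7429


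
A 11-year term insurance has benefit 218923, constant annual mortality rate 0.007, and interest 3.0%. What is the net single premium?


NSP = benefit * sum_{k=0}^{n-1} k_p_x * q * v^(k+1)
With constant q=0.007, v=0.970874
Sum = 0.062678
NSP = 218923 * 0.062678
= 13721.6788


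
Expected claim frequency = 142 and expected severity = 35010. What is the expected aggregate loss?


E[S] = E[N] * E[X]
= 142 * 35010
= 4.9714e+06


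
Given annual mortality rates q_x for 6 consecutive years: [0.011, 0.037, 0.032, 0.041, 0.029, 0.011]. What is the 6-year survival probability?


p_k = 1 - q_k for each year
Survival = product of (1 - q_k)
= 0.989 * 0.963 * 0.968 * 0.959 * 0.971 * 0.989
= 0.849


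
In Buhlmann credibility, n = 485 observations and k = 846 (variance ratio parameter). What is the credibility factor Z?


Z = n / (n + k)
= 485 / (485 + 846)
= 485 / 1331
= 0.3644


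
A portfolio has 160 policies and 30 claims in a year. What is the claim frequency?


frequency = claims / policies
= 30 / 160
= 0.1875


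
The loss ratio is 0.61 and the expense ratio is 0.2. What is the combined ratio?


Combined ratio = loss ratio + expense ratio
= 0.61 + 0.2
= 0.81


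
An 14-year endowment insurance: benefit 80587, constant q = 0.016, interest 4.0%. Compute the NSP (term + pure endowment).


Term component = 12416.1717
Pure endowment = 14_p_x * v^14 * benefit = 0.797869 * 0.577475 * 80587 = 37130.399
NSP = 49546.5707


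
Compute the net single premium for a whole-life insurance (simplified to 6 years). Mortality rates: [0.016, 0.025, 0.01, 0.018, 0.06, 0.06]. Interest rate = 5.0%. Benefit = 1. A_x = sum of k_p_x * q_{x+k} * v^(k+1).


v = 0.952381
Year 0: k_p_x=1.0, q=0.016, term=0.015238
Year 1: k_p_x=0.984, q=0.025, term=0.022313
Year 2: k_p_x=0.9594, q=0.01, term=0.008288
Year 3: k_p_x=0.949806, q=0.018, term=0.014065
Year 4: k_p_x=0.932709, q=0.06, term=0.043848
Year 5: k_p_x=0.876747, q=0.06, term=0.039255
A_x = 0.143


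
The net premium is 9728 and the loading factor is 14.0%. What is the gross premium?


Gross = net * (1 + loading)
= 9728 * (1 + 0.14)
= 9728 * 1.14
= 11089.92


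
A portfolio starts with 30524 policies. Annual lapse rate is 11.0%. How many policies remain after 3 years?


remaining = initial * (1 - lapse)^years
= 30524 * (1 - 0.11)^3
= 30524 * 0.704969
= 21518.4738


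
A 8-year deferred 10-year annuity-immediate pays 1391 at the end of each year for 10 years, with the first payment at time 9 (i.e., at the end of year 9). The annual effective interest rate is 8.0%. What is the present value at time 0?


PV at time 8 of the 10-year annuity-immediate:
a_n = 1391 * (1-(1+0.08)^(-10))/0.08 = 9333.7232
Discount back 8 years to time 0:
PV = 9333.7232 * (1+0.08)^(-8)
= 9333.7232 * 0.540269
= 5042.7202


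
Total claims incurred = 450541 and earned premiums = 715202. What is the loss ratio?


Loss ratio = claims / premiums
= 450541 / 715202
= 0.6299


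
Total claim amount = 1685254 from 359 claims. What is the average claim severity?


severity = total / number
= 1685254 / 359
= 4694.3008


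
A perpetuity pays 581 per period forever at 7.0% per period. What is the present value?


PV = PMT / i
= 581 / 0.07
= 8300.0


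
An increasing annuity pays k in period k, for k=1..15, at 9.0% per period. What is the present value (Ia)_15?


(Ia)_n = sum_{k=1}^{n} k * v^k, v = 1/(1+i)
v = 0.917431
Sum computed term by term:
(Ia)_15 = 51.8676


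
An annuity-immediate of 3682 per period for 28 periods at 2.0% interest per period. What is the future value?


FV = PMT * ((1+i)^n - 1) / i
= 3682 * ((1.02)^28 - 1) / 0.02
= 3682 * (1.741024 - 1) / 0.02
= 136422.5564


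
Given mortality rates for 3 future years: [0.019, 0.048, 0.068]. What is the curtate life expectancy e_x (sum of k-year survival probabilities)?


e_x = sum_{k=1}^{n} k_p_x
k_p_x values:
  1_p_x = 0.981
  2_p_x = 0.933912
  3_p_x = 0.870406
e_x = 2.7853


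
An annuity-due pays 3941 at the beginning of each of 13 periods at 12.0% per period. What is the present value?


PV_due = PMT * (1-(1+i)^(-n))/i * (1+i)
PV_immediate = 25315.2043
PV_due = 25315.2043 * 1.12
= 28353.0288


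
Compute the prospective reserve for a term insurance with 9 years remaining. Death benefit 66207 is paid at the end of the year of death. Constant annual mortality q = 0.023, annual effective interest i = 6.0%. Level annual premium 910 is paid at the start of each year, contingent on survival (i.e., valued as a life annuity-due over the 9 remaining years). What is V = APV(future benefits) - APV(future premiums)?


v = 1/(1+i) = 0.943396
APV(future benefits) per unit = sum_{k=0}^{8} k_p_x * q * v^(k+1) = 0.144079
APV(future benefits) = 66207 * 0.144079 = 9539.0325
Life annuity-due factor ä_{x:9} = sum_{k=0}^{8} k_p_x * v^k = 6.640159
APV(future premiums) = 910 * 6.640159 = 6042.5443
V = 9539.0325 - 6042.5443
= 3496.4882


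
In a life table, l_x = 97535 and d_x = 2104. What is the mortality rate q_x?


q_x = d_x / l_x
= 2104 / 97535
= 0.0216


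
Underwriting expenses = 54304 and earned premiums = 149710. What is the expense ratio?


Expense ratio = expenses / premiums
= 54304 / 149710
= 0.3627


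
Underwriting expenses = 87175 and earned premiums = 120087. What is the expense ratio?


Expense ratio = expenses / premiums
= 87175 / 120087
= 0.7259


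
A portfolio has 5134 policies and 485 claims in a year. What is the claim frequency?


frequency = claims / policies
= 485 / 5134
= 0.0945


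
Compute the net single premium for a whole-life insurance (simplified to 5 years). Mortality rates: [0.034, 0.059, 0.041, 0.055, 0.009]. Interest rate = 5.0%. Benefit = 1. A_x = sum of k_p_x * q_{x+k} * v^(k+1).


v = 0.952381
Year 0: k_p_x=1.0, q=0.034, term=0.032381
Year 1: k_p_x=0.966, q=0.059, term=0.051695
Year 2: k_p_x=0.909006, q=0.041, term=0.032195
Year 3: k_p_x=0.871737, q=0.055, term=0.039445
Year 4: k_p_x=0.823791, q=0.009, term=0.005809
A_x = 0.1615


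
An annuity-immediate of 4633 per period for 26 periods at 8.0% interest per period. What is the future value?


FV = PMT * ((1+i)^n - 1) / i
= 4633 * ((1.08)^26 - 1) / 0.08
= 4633 * (7.396353 - 1) / 0.08
= 370428.8054


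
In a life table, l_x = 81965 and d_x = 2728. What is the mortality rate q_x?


q_x = d_x / l_x
= 2728 / 81965
= 0.0333


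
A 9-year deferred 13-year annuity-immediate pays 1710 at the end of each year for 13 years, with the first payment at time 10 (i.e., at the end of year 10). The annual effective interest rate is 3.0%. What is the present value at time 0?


PV at time 9 of the 13-year annuity-immediate:
a_n = 1710 * (1-(1+0.03)^(-13))/0.03 = 18185.7736
Discount back 9 years to time 0:
PV = 18185.7736 * (1+0.03)^(-9)
= 18185.7736 * 0.766417
= 13937.8812


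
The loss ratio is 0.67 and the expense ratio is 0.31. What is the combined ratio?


Combined ratio = loss ratio + expense ratio
= 0.67 + 0.31
= 0.98


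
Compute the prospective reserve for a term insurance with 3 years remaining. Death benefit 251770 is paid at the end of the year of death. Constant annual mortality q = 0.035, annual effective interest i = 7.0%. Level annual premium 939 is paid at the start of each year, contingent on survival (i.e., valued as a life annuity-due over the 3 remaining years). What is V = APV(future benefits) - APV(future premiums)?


v = 1/(1+i) = 0.934579
APV(future benefits) per unit = sum_{k=0}^{2} k_p_x * q * v^(k+1) = 0.088816
APV(future benefits) = 251770 * 0.088816 = 22361.2466
Life annuity-due factor ä_{x:3} = sum_{k=0}^{2} k_p_x * v^k = 2.715237
APV(future premiums) = 939 * 2.715237 = 2549.6077
V = 22361.2466 - 2549.6077
= 19811.639


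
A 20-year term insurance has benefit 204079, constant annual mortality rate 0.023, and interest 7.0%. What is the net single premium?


NSP = benefit * sum_{k=0}^{n-1} k_p_x * q * v^(k+1)
With constant q=0.023, v=0.934579
Sum = 0.207183
NSP = 204079 * 0.207183
= 42281.6215


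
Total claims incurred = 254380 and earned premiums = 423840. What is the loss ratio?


Loss ratio = claims / premiums
= 254380 / 423840
= 0.6002


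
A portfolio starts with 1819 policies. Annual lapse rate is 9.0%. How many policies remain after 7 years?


remaining = initial * (1 - lapse)^years
= 1819 * (1 - 0.09)^7
= 1819 * 0.516761
= 939.9883


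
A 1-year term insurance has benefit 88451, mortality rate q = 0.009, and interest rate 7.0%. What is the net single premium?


NSP = benefit * q * v
v = 1/(1+i) = 0.934579
NSP = 88451 * 0.009 * 0.934579
= 743.9804


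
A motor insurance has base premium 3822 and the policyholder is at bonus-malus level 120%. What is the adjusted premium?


adjusted = base * BM_level / 100
= 3822 * 120 / 100
= 3822 * 1.2
= 4586.4


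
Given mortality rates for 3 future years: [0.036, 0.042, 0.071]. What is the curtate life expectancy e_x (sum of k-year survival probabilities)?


e_x = sum_{k=1}^{n} k_p_x
k_p_x values:
  1_p_x = 0.964
  2_p_x = 0.923512
  3_p_x = 0.857943
e_x = 2.7455


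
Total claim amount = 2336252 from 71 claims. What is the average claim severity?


severity = total / number
= 2336252 / 71
= 32904.9577


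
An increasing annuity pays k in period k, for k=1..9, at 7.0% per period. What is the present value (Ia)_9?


(Ia)_n = sum_{k=1}^{n} k * v^k, v = 1/(1+i)
v = 0.934579
Sum computed term by term:
(Ia)_9 = 29.6556


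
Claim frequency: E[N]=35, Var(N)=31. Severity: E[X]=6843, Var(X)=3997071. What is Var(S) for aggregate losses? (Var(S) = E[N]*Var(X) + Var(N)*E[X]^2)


Var(S) = E[N]*Var(X) + Var(N)*E[X]^2
= 35*3997071 + 31*6843^2
= 139897485 + 1451626119
= 1.5915e+09


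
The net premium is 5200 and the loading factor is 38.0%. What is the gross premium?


Gross = net * (1 + loading)
= 5200 * (1 + 0.38)
= 5200 * 1.38
= 7176.0


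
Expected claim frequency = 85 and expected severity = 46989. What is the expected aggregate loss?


E[S] = E[N] * E[X]
= 85 * 46989
= 3.9941e+06


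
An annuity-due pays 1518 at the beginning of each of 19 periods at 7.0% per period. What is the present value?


PV_due = PMT * (1-(1+i)^(-n))/i * (1+i)
PV_immediate = 15689.4336
PV_due = 15689.4336 * 1.07
= 16787.6939


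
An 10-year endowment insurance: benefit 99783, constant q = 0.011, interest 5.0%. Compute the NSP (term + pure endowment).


Term component = 8103.8142
Pure endowment = 10_p_x * v^10 * benefit = 0.895288 * 0.613913 * 99783 = 54843.6666
NSP = 62947.4808


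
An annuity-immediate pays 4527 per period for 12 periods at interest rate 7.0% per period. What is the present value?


PV = PMT * (1 - (1+i)^(-n)) / i
= 4527 * (1 - (1+0.07)^(-12)) / 0.07
= 4527 * (1 - 0.444012) / 0.07
= 4527 * 7.942686
= 35956.5409


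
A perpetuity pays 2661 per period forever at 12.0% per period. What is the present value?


PV = PMT / i
= 2661 / 0.12
= 22175.0


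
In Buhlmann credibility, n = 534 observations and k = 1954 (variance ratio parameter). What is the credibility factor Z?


Z = n / (n + k)
= 534 / (534 + 1954)
= 534 / 2488
= 0.2146


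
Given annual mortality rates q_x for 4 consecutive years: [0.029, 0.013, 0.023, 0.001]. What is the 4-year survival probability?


p_k = 1 - q_k for each year
Survival = product of (1 - q_k)
= 0.971 * 0.987 * 0.977 * 0.999
= 0.9354


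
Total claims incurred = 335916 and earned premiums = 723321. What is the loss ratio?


Loss ratio = claims / premiums
= 335916 / 723321
= 0.4644


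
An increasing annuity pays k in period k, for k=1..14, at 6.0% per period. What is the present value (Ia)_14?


(Ia)_n = sum_{k=1}^{n} k * v^k, v = 1/(1+i)
v = 0.943396
Sum computed term by term:
(Ia)_14 = 61.0078


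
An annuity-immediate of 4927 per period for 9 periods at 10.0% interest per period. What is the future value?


FV = PMT * ((1+i)^n - 1) / i
= 4927 * ((1.1)^9 - 1) / 0.1
= 4927 * (2.357948 - 1) / 0.1
= 66906.0827


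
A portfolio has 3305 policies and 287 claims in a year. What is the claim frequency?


frequency = claims / policies
= 287 / 3305
= 0.0868


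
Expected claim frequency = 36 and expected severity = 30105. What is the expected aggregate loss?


E[S] = E[N] * E[X]
= 36 * 30105
= 1.0838e+06


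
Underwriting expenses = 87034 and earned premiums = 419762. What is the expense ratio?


Expense ratio = expenses / premiums
= 87034 / 419762
= 0.2073


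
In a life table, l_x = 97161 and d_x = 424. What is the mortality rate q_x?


q_x = d_x / l_x
= 424 / 97161
= 0.0044


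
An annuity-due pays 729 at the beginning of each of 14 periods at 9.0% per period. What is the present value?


PV_due = PMT * (1-(1+i)^(-n))/i * (1+i)
PV_immediate = 5676.1036
PV_due = 5676.1036 * 1.09
= 6186.953


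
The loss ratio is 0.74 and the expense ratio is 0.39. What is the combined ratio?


Combined ratio = loss ratio + expense ratio
= 0.74 + 0.39
= 1.13


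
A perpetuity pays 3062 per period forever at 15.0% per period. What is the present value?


PV = PMT / i
= 3062 / 0.15
= 20413.3333


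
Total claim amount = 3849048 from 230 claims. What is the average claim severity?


severity = total / number
= 3849048 / 230
= 16734.9913


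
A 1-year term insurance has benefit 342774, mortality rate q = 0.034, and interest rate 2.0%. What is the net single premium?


NSP = benefit * q * v
v = 1/(1+i) = 0.980392
NSP = 342774 * 0.034 * 0.980392
= 11425.8


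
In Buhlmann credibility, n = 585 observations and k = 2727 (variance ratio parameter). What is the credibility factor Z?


Z = n / (n + k)
= 585 / (585 + 2727)
= 585 / 3312
= 0.1766


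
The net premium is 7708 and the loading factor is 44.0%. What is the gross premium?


Gross = net * (1 + loading)
= 7708 * (1 + 0.44)
= 7708 * 1.44
= 11099.52


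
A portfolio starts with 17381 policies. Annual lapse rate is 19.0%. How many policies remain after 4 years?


remaining = initial * (1 - lapse)^years
= 17381 * (1 - 0.19)^4
= 17381 * 0.430467
= 7481.9506


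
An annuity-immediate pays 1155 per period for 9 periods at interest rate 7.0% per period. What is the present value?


PV = PMT * (1 - (1+i)^(-n)) / i
= 1155 * (1 - (1+0.07)^(-9)) / 0.07
= 1155 * (1 - 0.543934) / 0.07
= 1155 * 6.515232
= 7525.0932


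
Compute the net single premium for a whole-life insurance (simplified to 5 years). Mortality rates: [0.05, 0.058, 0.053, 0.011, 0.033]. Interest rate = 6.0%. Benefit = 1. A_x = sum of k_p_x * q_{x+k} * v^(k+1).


v = 0.943396
Year 0: k_p_x=1.0, q=0.05, term=0.04717
Year 1: k_p_x=0.95, q=0.058, term=0.049039
Year 2: k_p_x=0.8949, q=0.053, term=0.039823
Year 3: k_p_x=0.84747, q=0.011, term=0.007384
Year 4: k_p_x=0.838148, q=0.033, term=0.020668
A_x = 0.1641


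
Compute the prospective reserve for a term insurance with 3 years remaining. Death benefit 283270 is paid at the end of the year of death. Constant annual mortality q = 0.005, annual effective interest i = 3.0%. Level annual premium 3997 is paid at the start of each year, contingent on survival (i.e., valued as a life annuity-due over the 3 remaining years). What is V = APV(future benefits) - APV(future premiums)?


v = 1/(1+i) = 0.970874
APV(future benefits) per unit = sum_{k=0}^{2} k_p_x * q * v^(k+1) = 0.014074
APV(future benefits) = 283270 * 0.014074 = 3986.6993
Life annuity-due factor ä_{x:3} = sum_{k=0}^{2} k_p_x * v^k = 2.899213
APV(future premiums) = 3997 * 2.899213 = 11588.1541
V = 3986.6993 - 11588.1541
= -7601.4548


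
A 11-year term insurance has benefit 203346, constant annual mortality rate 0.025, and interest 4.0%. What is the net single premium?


NSP = benefit * sum_{k=0}^{n-1} k_p_x * q * v^(k+1)
With constant q=0.025, v=0.961538
Sum = 0.195507
NSP = 203346 * 0.195507
= 39755.5746


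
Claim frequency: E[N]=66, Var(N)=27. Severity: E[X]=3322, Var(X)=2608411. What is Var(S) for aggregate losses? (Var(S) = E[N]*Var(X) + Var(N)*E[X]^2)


Var(S) = E[N]*Var(X) + Var(N)*E[X]^2
= 66*2608411 + 27*3322^2
= 172155126 + 297963468
= 4.7012e+08


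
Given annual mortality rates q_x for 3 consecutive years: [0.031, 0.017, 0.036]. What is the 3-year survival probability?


p_k = 1 - q_k for each year
Survival = product of (1 - q_k)
= 0.969 * 0.983 * 0.964
= 0.9182


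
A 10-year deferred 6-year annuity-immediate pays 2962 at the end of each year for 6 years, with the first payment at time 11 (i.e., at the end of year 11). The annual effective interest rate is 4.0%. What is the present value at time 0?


PV at time 10 of the 6-year annuity-immediate:
a_n = 2962 * (1-(1+0.04)^(-6))/0.04 = 15527.2094
Discount back 10 years to time 0:
PV = 15527.2094 * (1+0.04)^(-10)
= 15527.2094 * 0.675564
= 10489.6263


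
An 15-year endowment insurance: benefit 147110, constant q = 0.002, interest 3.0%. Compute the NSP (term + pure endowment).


Term component = 3467.4439
Pure endowment = 15_p_x * v^15 * benefit = 0.970416 * 0.641862 * 147110 = 91630.8983
NSP = 95098.3422


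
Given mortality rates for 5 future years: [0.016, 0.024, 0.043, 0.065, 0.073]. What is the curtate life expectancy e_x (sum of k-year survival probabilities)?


e_x = sum_{k=1}^{n} k_p_x
k_p_x values:
  1_p_x = 0.984
  2_p_x = 0.960384
  3_p_x = 0.919087
  4_p_x = 0.859347
  5_p_x = 0.796614
e_x = 4.5194


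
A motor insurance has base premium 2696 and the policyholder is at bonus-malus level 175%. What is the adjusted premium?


adjusted = base * BM_level / 100
= 2696 * 175 / 100
= 2696 * 1.75
= 4718.0


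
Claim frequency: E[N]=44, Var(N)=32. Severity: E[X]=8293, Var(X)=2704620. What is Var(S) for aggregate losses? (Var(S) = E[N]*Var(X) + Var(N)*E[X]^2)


Var(S) = E[N]*Var(X) + Var(N)*E[X]^2
= 44*2704620 + 32*8293^2
= 119003280 + 2200763168
= 2.3198e+09


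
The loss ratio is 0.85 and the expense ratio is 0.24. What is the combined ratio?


Combined ratio = loss ratio + expense ratio
= 0.85 + 0.24
= 1.09


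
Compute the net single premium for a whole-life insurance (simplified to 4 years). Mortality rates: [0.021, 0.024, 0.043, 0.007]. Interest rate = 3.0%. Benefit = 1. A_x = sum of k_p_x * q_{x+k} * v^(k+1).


v = 0.970874
Year 0: k_p_x=1.0, q=0.021, term=0.020388
Year 1: k_p_x=0.979, q=0.024, term=0.022147
Year 2: k_p_x=0.955504, q=0.043, term=0.0376
Year 3: k_p_x=0.914417, q=0.007, term=0.005687
A_x = 0.0858


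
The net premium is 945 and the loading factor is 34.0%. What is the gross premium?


Gross = net * (1 + loading)
= 945 * (1 + 0.34)
= 945 * 1.34
= 1266.3


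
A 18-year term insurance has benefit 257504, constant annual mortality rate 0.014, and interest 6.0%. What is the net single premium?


NSP = benefit * sum_{k=0}^{n-1} k_p_x * q * v^(k+1)
With constant q=0.014, v=0.943396
Sum = 0.137764
NSP = 257504 * 0.137764
= 35474.802


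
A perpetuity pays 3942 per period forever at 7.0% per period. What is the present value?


PV = PMT / i
= 3942 / 0.07
= 56314.2857


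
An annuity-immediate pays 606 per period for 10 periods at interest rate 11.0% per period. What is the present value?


PV = PMT * (1 - (1+i)^(-n)) / i
= 606 * (1 - (1+0.11)^(-10)) / 0.11
= 606 * (1 - 0.352184) / 0.11
= 606 * 5.889232
= 3568.8746


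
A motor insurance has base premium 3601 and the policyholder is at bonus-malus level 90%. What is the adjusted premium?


adjusted = base * BM_level / 100
= 3601 * 90 / 100
= 3601 * 0.9
= 3240.9


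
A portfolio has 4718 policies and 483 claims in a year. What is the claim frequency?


frequency = claims / policies
= 483 / 4718
= 0.1024


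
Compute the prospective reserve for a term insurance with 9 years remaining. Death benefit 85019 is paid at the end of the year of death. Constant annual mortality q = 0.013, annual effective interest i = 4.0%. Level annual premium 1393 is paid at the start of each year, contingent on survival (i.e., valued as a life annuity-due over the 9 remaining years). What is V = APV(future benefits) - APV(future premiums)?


v = 1/(1+i) = 0.961538
APV(future benefits) per unit = sum_{k=0}^{8} k_p_x * q * v^(k+1) = 0.092096
APV(future benefits) = 85019 * 0.092096 = 7829.9147
Life annuity-due factor ä_{x:9} = sum_{k=0}^{8} k_p_x * v^k = 7.367685
APV(future premiums) = 1393 * 7.367685 = 10263.1846
V = 7829.9147 - 10263.1846
= -2433.2699


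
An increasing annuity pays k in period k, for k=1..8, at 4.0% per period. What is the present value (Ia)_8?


(Ia)_n = sum_{k=1}^{n} k * v^k, v = 1/(1+i)
v = 0.961538
Sum computed term by term:
(Ia)_8 = 28.9133


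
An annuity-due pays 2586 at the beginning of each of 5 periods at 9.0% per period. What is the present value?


PV_due = PMT * (1-(1+i)^(-n))/i * (1+i)
PV_immediate = 10058.6382
PV_due = 10058.6382 * 1.09
= 10963.9156


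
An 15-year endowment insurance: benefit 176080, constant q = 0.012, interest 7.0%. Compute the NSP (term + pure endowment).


Term component = 17975.3387
Pure endowment = 15_p_x * v^15 * benefit = 0.834361 * 0.362446 * 176080 = 53248.519
NSP = 71223.8577


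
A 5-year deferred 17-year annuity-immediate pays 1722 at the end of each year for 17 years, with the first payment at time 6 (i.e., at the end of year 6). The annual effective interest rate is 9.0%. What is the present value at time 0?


PV at time 5 of the 17-year annuity-immediate:
a_n = 1722 * (1-(1+0.09)^(-17))/0.09 = 14712.1332
Discount back 5 years to time 0:
PV = 14712.1332 * (1+0.09)^(-5)
= 14712.1332 * 0.649931
= 9561.8771


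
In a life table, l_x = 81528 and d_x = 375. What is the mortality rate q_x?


q_x = d_x / l_x
= 375 / 81528
= 0.0046


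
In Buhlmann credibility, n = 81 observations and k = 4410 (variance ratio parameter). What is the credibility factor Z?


Z = n / (n + k)
= 81 / (81 + 4410)
= 81 / 4491
= 0.018


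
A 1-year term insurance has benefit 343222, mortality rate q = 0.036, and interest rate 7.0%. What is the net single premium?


NSP = benefit * q * v
v = 1/(1+i) = 0.934579
NSP = 343222 * 0.036 * 0.934579
= 11547.6561


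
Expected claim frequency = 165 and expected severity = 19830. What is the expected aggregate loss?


E[S] = E[N] * E[X]
= 165 * 19830
= 3.2720e+06


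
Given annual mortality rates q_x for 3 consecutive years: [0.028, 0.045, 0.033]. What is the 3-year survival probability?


p_k = 1 - q_k for each year
Survival = product of (1 - q_k)
= 0.972 * 0.955 * 0.967
= 0.8976


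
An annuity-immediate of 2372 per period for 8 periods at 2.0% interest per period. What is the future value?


FV = PMT * ((1+i)^n - 1) / i
= 2372 * ((1.02)^8 - 1) / 0.02
= 2372 * (1.171659 - 1) / 0.02
= 20358.8026


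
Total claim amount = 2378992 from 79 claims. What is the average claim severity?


severity = total / number
= 2378992 / 79
= 30113.8228


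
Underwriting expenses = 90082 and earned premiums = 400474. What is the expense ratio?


Expense ratio = expenses / premiums
= 90082 / 400474
= 0.2249


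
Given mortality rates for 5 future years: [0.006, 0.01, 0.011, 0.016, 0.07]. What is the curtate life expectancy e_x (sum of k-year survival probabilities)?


e_x = sum_{k=1}^{n} k_p_x
k_p_x values:
  1_p_x = 0.994
  2_p_x = 0.98406
  3_p_x = 0.973235
  4_p_x = 0.957664
  5_p_x = 0.890627
e_x = 4.7996


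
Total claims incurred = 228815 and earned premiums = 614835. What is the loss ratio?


Loss ratio = claims / premiums
= 228815 / 614835
= 0.3722


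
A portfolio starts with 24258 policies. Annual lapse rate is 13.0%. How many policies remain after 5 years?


remaining = initial * (1 - lapse)^years
= 24258 * (1 - 0.13)^5
= 24258 * 0.498421
= 12090.6947


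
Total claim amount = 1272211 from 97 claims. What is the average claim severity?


severity = total / number
= 1272211 / 97
= 13115.5773


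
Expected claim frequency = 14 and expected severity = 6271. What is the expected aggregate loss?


E[S] = E[N] * E[X]
= 14 * 6271
= 87794


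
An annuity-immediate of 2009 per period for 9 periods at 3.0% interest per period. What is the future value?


FV = PMT * ((1+i)^n - 1) / i
= 2009 * ((1.03)^9 - 1) / 0.03
= 2009 * (1.304773 - 1) / 0.03
= 20409.6442


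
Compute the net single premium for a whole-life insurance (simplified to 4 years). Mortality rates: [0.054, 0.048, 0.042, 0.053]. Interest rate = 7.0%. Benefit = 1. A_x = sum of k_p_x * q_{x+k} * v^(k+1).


v = 0.934579
Year 0: k_p_x=1.0, q=0.054, term=0.050467
Year 1: k_p_x=0.946, q=0.048, term=0.039661
Year 2: k_p_x=0.900592, q=0.042, term=0.030876
Year 3: k_p_x=0.862767, q=0.053, term=0.034885
A_x = 0.1559


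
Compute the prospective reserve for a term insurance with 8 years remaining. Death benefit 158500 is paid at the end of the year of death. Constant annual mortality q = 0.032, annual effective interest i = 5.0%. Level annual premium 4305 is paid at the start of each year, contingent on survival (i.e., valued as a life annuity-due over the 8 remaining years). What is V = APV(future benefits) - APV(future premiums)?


v = 1/(1+i) = 0.952381
APV(future benefits) per unit = sum_{k=0}^{7} k_p_x * q * v^(k+1) = 0.186622
APV(future benefits) = 158500 * 0.186622 = 29579.5795
Life annuity-due factor ä_{x:8} = sum_{k=0}^{7} k_p_x * v^k = 6.123533
APV(future premiums) = 4305 * 6.123533 = 26361.8088
V = 29579.5795 - 26361.8088
= 3217.7707


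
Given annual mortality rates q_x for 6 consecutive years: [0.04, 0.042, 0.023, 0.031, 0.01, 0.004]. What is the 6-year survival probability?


p_k = 1 - q_k for each year
Survival = product of (1 - q_k)
= 0.96 * 0.958 * 0.977 * 0.969 * 0.99 * 0.996
= 0.8585


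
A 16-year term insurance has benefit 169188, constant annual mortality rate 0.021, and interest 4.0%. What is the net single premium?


NSP = benefit * sum_{k=0}^{n-1} k_p_x * q * v^(k+1)
With constant q=0.021, v=0.961538
Sum = 0.213381
NSP = 169188 * 0.213381
= 36101.4273


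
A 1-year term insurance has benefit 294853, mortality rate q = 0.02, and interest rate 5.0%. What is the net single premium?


NSP = benefit * q * v
v = 1/(1+i) = 0.952381
NSP = 294853 * 0.02 * 0.952381
= 5616.2476


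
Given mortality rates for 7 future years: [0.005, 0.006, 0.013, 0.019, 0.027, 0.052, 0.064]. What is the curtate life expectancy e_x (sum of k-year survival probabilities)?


e_x = sum_{k=1}^{n} k_p_x
k_p_x values:
  1_p_x = 0.995
  2_p_x = 0.98903
  3_p_x = 0.976173
  4_p_x = 0.957625
  5_p_x = 0.931769
  6_p_x = 0.883317
  7_p_x = 0.826785
e_x = 6.5597


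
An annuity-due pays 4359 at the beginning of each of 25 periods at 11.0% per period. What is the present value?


PV_due = PMT * (1-(1+i)^(-n))/i * (1+i)
PV_immediate = 36710.385
PV_due = 36710.385 * 1.11
= 40748.5273


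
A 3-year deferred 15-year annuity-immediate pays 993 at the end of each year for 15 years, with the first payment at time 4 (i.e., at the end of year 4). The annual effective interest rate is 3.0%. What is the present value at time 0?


PV at time 3 of the 15-year annuity-immediate:
a_n = 993 * (1-(1+0.03)^(-15))/0.03 = 11854.3695
Discount back 3 years to time 0:
PV = 11854.3695 * (1+0.03)^(-3)
= 11854.3695 * 0.915142
= 10848.4274


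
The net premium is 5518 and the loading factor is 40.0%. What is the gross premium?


Gross = net * (1 + loading)
= 5518 * (1 + 0.4)
= 5518 * 1.4
= 7725.2


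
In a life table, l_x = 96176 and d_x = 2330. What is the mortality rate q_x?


q_x = d_x / l_x
= 2330 / 96176
= 0.0242


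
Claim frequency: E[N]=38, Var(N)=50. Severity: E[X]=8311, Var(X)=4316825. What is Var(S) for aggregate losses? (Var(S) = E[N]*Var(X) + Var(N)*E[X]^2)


Var(S) = E[N]*Var(X) + Var(N)*E[X]^2
= 38*4316825 + 50*8311^2
= 164039350 + 3453636050
= 3.6177e+09


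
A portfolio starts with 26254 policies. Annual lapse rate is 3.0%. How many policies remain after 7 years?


remaining = initial * (1 - lapse)^years
= 26254 * (1 - 0.03)^7
= 26254 * 0.807983
= 21212.7816


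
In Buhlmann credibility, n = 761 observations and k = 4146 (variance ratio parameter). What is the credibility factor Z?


Z = n / (n + k)
= 761 / (761 + 4146)
= 761 / 4907
= 0.1551


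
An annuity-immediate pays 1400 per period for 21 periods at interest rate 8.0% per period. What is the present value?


PV = PMT * (1 - (1+i)^(-n)) / i
= 1400 * (1 - (1+0.08)^(-21)) / 0.08
= 1400 * (1 - 0.198656) / 0.08
= 1400 * 10.016803
= 14023.5244


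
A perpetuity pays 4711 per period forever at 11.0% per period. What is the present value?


PV = PMT / i
= 4711 / 0.11
= 42827.2727


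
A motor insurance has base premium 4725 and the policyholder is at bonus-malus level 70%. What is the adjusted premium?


adjusted = base * BM_level / 100
= 4725 * 70 / 100
= 4725 * 0.7
= 3307.5


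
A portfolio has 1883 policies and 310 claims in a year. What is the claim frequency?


frequency = claims / policies
= 310 / 1883
= 0.1646


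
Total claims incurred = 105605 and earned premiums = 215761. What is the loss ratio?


Loss ratio = claims / premiums
= 105605 / 215761
= 0.4895


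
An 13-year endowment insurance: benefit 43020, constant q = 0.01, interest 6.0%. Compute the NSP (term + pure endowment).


Term component = 3617.2685
Pure endowment = 13_p_x * v^13 * benefit = 0.877521 * 0.468839 * 43020 = 17699.1206
NSP = 21316.389


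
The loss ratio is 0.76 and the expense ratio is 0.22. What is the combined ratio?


Combined ratio = loss ratio + expense ratio
= 0.76 + 0.22
= 0.98


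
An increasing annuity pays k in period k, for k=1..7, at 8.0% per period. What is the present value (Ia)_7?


(Ia)_n = sum_{k=1}^{n} k * v^k, v = 1/(1+i)
v = 0.925926
Sum computed term by term:
(Ia)_7 = 19.2306


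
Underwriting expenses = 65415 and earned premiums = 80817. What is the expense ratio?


Expense ratio = expenses / premiums
= 65415 / 80817
= 0.8094


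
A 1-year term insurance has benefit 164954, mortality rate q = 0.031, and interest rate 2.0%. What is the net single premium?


NSP = benefit * q * v
v = 1/(1+i) = 0.980392
NSP = 164954 * 0.031 * 0.980392
= 5013.3078


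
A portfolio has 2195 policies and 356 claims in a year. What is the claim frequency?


frequency = claims / policies
= 356 / 2195
= 0.1622


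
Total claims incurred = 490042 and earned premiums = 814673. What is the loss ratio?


Loss ratio = claims / premiums
= 490042 / 814673
= 0.6015


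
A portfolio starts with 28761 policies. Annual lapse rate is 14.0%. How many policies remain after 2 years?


remaining = initial * (1 - lapse)^years
= 28761 * (1 - 0.14)^2
= 28761 * 0.7396
= 21271.6356


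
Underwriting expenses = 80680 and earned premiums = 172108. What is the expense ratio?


Expense ratio = expenses / premiums
= 80680 / 172108
= 0.4688


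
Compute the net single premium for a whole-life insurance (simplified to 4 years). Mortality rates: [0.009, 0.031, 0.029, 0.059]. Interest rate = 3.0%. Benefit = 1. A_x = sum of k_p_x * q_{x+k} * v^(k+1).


v = 0.970874
Year 0: k_p_x=1.0, q=0.009, term=0.008738
Year 1: k_p_x=0.991, q=0.031, term=0.028957
Year 2: k_p_x=0.960279, q=0.029, term=0.025485
Year 3: k_p_x=0.932431, q=0.059, term=0.048879
A_x = 0.1121


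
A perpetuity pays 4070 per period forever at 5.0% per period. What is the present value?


PV = PMT / i
= 4070 / 0.05
= 81400.0


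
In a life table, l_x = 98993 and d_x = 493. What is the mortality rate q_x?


q_x = d_x / l_x
= 493 / 98993
= 0.005


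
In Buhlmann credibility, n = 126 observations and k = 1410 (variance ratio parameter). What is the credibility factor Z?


Z = n / (n + k)
= 126 / (126 + 1410)
= 126 / 1536
= 0.082


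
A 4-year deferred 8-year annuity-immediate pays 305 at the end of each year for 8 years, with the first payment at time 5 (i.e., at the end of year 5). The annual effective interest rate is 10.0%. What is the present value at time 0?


PV at time 4 of the 8-year annuity-immediate:
a_n = 305 * (1-(1+0.1)^(-8))/0.1 = 1627.1525
Discount back 4 years to time 0:
PV = 1627.1525 * (1+0.1)^(-4)
= 1627.1525 * 0.683013
= 1111.367


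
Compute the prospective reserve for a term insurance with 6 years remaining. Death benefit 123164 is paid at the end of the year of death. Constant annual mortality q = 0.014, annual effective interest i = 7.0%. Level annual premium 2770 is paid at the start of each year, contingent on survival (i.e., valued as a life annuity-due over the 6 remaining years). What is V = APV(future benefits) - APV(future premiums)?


v = 1/(1+i) = 0.934579
APV(future benefits) per unit = sum_{k=0}^{5} k_p_x * q * v^(k+1) = 0.064618
APV(future benefits) = 123164 * 0.064618 = 7958.6045
Life annuity-due factor ä_{x:6} = sum_{k=0}^{5} k_p_x * v^k = 4.938657
APV(future premiums) = 2770 * 4.938657 = 13680.0803
V = 7958.6045 - 13680.0803
= -5721.4758


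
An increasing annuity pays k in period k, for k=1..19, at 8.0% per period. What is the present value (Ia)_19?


(Ia)_n = sum_{k=1}^{n} k * v^k, v = 1/(1+i)
v = 0.925926
Sum computed term by term:
(Ia)_19 = 74.617


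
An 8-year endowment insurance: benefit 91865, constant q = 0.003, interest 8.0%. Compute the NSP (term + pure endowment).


Term component = 1569.1059
Pure endowment = 8_p_x * v^8 * benefit = 0.97625 * 0.540269 * 91865 = 48453.0703
NSP = 50022.1762


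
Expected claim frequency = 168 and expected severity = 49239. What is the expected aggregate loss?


E[S] = E[N] * E[X]
= 168 * 49239
= 8.2722e+06


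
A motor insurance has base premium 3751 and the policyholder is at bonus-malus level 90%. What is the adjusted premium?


adjusted = base * BM_level / 100
= 3751 * 90 / 100
= 3751 * 0.9
= 3375.9


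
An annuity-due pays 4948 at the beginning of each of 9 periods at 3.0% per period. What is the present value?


PV_due = PMT * (1-(1+i)^(-n))/i * (1+i)
PV_immediate = 38525.6669
PV_due = 38525.6669 * 1.03
= 39681.437


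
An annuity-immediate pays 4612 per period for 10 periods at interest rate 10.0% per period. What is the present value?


PV = PMT * (1 - (1+i)^(-n)) / i
= 4612 * (1 - (1+0.1)^(-10)) / 0.1
= 4612 * (1 - 0.385543) / 0.1
= 4612 * 6.144567
= 28338.7435


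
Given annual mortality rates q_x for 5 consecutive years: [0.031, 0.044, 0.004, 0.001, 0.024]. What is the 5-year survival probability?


p_k = 1 - q_k for each year
Survival = product of (1 - q_k)
= 0.969 * 0.956 * 0.996 * 0.999 * 0.976
= 0.8996


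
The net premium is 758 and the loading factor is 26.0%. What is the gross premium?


Gross = net * (1 + loading)
= 758 * (1 + 0.26)
= 758 * 1.26
= 955.08


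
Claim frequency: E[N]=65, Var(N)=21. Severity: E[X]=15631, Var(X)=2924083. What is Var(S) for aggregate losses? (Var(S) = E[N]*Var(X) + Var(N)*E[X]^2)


Var(S) = E[N]*Var(X) + Var(N)*E[X]^2
= 65*2924083 + 21*15631^2
= 190065395 + 5130891381
= 5.3210e+09


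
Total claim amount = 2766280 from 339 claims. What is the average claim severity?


severity = total / number
= 2766280 / 339
= 8160.118


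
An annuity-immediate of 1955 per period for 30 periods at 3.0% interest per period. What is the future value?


FV = PMT * ((1+i)^n - 1) / i
= 1955 * ((1.03)^30 - 1) / 0.03
= 1955 * (2.427262 - 1) / 0.03
= 93009.9377


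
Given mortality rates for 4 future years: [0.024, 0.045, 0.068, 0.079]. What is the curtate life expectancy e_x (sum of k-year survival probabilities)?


e_x = sum_{k=1}^{n} k_p_x
k_p_x values:
  1_p_x = 0.976
  2_p_x = 0.93208
  3_p_x = 0.868699
  4_p_x = 0.800071
e_x = 3.5768


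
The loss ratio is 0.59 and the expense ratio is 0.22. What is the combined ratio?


Combined ratio = loss ratio + expense ratio
= 0.59 + 0.22
= 0.81


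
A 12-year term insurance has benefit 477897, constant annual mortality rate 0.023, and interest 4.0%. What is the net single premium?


NSP = benefit * sum_{k=0}^{n-1} k_p_x * q * v^(k+1)
With constant q=0.023, v=0.961538
Sum = 0.192606
NSP = 477897 * 0.192606
= 92045.8404


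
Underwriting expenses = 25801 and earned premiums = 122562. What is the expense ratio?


Expense ratio = expenses / premiums
= 25801 / 122562
= 0.2105
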